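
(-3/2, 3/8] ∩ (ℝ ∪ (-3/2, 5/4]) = (-3/2, 3/8]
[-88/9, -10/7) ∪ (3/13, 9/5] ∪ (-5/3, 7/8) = [-88/9, 9/5]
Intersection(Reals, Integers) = Integers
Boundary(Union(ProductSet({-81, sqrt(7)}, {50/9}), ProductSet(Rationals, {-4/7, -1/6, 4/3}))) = Union(ProductSet({-81, sqrt(7)}, {50/9}), ProductSet(Reals, {-4/7, -1/6, 4/3}))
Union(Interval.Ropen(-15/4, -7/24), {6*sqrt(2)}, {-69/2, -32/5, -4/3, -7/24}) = Union({-69/2, -32/5, 6*sqrt(2)}, Interval(-15/4, -7/24))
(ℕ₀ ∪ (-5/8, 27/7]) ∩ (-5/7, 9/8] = (-5/8, 9/8] ∪ {0, 1}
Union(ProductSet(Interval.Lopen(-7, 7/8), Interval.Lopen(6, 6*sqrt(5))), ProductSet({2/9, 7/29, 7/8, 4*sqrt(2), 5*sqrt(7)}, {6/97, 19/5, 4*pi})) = Union(ProductSet({2/9, 7/29, 7/8, 4*sqrt(2), 5*sqrt(7)}, {6/97, 19/5, 4*pi}), ProductSet(Interval.Lopen(-7, 7/8), Interval.Lopen(6, 6*sqrt(5))))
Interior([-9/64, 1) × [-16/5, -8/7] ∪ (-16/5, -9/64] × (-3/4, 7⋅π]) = ((-9/64, 1) × (-16/5, -8/7)) ∪ ((-16/5, -9/64) × (-3/4, 7⋅π))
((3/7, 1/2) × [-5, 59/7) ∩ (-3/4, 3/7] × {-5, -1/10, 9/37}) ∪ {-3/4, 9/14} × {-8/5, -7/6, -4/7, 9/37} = {-3/4, 9/14} × {-8/5, -7/6, -4/7, 9/37}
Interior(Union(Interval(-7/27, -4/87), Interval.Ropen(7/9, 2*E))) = Union(Interval.open(-7/27, -4/87), Interval.open(7/9, 2*E))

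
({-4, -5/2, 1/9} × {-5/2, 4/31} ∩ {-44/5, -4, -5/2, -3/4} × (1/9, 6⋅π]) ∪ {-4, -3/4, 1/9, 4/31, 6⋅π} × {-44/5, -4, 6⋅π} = ({-4, -5/2} × {4/31}) ∪ ({-4, -3/4, 1/9, 4/31, 6⋅π} × {-44/5, -4, 6⋅π})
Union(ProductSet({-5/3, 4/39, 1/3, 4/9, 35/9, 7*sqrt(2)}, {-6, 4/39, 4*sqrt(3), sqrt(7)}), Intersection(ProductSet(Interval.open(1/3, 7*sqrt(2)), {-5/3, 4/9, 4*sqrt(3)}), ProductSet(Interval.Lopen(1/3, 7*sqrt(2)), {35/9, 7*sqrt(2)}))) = ProductSet({-5/3, 4/39, 1/3, 4/9, 35/9, 7*sqrt(2)}, {-6, 4/39, 4*sqrt(3), sqrt(7)})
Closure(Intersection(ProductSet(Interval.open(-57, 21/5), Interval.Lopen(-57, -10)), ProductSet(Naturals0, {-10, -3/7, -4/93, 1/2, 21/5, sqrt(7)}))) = ProductSet(Range(0, 5, 1), {-10})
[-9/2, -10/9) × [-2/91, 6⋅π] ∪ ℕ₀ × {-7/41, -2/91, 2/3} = (ℕ₀ × {-7/41, -2/91, 2/3}) ∪ ([-9/2, -10/9) × [-2/91, 6⋅π])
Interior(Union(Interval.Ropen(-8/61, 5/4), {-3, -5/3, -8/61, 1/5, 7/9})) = Interval.open(-8/61, 5/4)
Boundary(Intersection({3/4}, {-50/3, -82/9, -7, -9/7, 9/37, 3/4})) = {3/4}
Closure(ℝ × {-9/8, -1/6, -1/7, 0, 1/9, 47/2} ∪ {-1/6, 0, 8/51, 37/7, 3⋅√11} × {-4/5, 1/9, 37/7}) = (ℝ × {-9/8, -1/6, -1/7, 0, 1/9, 47/2}) ∪ ({-1/6, 0, 8/51, 37/7, 3⋅√11} × {-4/5, 1/9, 37/7})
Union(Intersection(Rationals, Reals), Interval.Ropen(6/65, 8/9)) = Union(Interval(6/65, 8/9), Rationals)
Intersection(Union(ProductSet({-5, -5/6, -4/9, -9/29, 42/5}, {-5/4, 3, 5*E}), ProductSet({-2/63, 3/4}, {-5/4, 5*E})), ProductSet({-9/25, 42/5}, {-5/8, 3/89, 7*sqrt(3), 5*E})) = ProductSet({42/5}, {5*E})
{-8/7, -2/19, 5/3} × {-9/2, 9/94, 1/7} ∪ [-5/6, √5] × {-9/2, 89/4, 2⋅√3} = ({-8/7, -2/19, 5/3} × {-9/2, 9/94, 1/7}) ∪ ([-5/6, √5] × {-9/2, 89/4, 2⋅√3})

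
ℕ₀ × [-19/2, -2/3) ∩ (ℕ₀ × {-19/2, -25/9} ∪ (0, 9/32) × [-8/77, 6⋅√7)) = ℕ₀ × {-19/2, -25/9}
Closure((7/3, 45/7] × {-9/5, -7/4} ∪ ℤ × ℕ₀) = (ℤ × ℕ₀) ∪ ([7/3, 45/7] × {-9/5, -7/4})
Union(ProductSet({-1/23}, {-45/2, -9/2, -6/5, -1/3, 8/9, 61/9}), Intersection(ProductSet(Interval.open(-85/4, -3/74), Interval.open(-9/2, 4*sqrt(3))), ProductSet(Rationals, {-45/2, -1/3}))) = Union(ProductSet({-1/23}, {-45/2, -9/2, -6/5, -1/3, 8/9, 61/9}), ProductSet(Intersection(Interval.open(-85/4, -3/74), Rationals), {-1/3}))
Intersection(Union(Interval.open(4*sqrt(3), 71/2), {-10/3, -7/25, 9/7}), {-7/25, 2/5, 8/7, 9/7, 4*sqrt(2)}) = {-7/25, 9/7}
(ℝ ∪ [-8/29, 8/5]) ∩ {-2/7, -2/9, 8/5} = {-2/7, -2/9, 8/5}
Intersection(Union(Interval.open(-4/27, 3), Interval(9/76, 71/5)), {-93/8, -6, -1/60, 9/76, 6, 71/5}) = {-1/60, 9/76, 6, 71/5}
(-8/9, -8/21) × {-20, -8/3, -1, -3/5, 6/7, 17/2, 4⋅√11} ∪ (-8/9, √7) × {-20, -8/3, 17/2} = ((-8/9, √7) × {-20, -8/3, 17/2}) ∪ ((-8/9, -8/21) × {-20, -8/3, -1, -3/5, 6/7, 17/2, 4⋅√11})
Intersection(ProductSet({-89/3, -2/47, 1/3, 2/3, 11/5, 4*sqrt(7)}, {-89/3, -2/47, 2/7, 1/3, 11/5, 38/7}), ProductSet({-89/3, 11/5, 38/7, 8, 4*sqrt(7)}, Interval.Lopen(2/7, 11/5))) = ProductSet({-89/3, 11/5, 4*sqrt(7)}, {1/3, 11/5})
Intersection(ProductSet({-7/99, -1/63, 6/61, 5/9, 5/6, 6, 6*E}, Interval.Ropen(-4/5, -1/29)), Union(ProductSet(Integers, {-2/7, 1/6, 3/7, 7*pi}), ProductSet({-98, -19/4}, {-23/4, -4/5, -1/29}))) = ProductSet({6}, {-2/7})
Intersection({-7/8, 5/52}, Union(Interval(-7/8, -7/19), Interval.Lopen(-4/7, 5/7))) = {-7/8, 5/52}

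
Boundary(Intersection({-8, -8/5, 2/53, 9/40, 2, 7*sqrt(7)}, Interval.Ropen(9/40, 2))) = {9/40}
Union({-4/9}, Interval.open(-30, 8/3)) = Interval.open(-30, 8/3)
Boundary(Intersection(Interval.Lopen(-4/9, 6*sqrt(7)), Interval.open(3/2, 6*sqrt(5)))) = {3/2, 6*sqrt(5)}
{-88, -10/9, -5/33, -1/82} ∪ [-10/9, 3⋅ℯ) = {-88} ∪ [-10/9, 3⋅ℯ)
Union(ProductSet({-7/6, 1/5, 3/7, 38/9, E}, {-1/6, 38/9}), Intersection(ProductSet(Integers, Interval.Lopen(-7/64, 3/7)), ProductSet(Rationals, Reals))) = Union(ProductSet({-7/6, 1/5, 3/7, 38/9, E}, {-1/6, 38/9}), ProductSet(Integers, Interval.Lopen(-7/64, 3/7)))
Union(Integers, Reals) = Reals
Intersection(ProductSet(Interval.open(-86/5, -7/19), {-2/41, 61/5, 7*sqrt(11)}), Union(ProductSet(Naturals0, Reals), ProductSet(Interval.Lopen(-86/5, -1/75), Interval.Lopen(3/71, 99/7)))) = ProductSet(Interval.open(-86/5, -7/19), {61/5})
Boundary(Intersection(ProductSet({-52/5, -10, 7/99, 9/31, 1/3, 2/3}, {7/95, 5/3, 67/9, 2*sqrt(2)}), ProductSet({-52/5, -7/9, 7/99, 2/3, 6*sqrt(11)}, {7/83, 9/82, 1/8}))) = EmptySet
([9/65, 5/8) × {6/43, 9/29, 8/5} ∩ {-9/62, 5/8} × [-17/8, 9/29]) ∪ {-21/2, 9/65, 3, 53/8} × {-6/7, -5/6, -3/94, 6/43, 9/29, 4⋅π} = {-21/2, 9/65, 3, 53/8} × {-6/7, -5/6, -3/94, 6/43, 9/29, 4⋅π}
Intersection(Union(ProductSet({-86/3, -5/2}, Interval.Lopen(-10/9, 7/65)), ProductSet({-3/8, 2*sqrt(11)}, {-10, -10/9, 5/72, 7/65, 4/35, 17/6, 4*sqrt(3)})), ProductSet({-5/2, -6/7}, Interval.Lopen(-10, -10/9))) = EmptySet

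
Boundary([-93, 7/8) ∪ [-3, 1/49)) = {-93, 7/8}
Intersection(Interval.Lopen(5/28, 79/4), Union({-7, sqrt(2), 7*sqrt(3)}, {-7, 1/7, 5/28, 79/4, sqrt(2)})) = {79/4, sqrt(2), 7*sqrt(3)}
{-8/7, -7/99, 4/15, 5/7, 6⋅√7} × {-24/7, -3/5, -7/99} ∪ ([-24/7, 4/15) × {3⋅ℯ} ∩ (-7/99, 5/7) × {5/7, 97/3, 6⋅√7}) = {-8/7, -7/99, 4/15, 5/7, 6⋅√7} × {-24/7, -3/5, -7/99}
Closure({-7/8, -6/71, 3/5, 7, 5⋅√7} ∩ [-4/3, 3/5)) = {-7/8, -6/71}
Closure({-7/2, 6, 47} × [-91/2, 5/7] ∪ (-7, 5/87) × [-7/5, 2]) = ({-7/2, 6, 47} × [-91/2, 5/7]) ∪ ([-7, 5/87] × [-7/5, 2])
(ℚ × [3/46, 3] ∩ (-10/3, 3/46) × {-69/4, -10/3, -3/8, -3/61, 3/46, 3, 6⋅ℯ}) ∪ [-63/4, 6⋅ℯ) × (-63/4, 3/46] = ((ℚ ∩ (-10/3, 3/46)) × {3/46, 3}) ∪ ([-63/4, 6⋅ℯ) × (-63/4, 3/46])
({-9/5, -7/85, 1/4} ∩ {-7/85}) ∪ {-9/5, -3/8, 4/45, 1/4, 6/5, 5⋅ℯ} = {-9/5, -3/8, -7/85, 4/45, 1/4, 6/5, 5⋅ℯ}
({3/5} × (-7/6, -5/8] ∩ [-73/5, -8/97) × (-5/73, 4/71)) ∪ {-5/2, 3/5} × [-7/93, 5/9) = {-5/2, 3/5} × [-7/93, 5/9)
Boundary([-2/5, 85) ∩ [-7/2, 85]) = {-2/5, 85}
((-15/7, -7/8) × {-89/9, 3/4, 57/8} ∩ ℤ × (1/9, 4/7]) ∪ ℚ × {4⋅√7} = ℚ × {4⋅√7}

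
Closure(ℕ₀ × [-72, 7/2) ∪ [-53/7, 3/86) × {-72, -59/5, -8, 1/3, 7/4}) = (ℕ₀ × [-72, 7/2]) ∪ ([-53/7, 3/86] × {-72, -59/5, -8, 1/3, 7/4})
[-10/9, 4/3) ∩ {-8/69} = {-8/69}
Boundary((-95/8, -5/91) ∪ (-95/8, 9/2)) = {-95/8, 9/2}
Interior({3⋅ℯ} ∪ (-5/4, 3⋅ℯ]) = (-5/4, 3⋅ℯ)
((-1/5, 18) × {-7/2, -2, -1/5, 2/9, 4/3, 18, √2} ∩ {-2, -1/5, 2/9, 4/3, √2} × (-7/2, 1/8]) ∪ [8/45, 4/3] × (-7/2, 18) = ({2/9, 4/3, √2} × {-2, -1/5}) ∪ ([8/45, 4/3] × (-7/2, 18))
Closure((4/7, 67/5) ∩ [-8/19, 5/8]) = [4/7, 5/8]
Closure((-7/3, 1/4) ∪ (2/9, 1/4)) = [-7/3, 1/4]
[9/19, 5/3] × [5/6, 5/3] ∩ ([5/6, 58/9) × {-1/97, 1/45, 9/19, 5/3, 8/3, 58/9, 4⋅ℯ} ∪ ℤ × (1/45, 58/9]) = ([5/6, 5/3] × {5/3}) ∪ ({1} × [5/6, 5/3])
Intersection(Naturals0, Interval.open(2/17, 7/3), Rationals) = Range(1, 3, 1)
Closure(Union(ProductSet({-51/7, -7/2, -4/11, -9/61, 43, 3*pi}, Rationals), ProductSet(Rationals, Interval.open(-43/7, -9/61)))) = Union(ProductSet({-51/7, -7/2, -4/11, -9/61, 43, 3*pi}, Reals), ProductSet(Reals, Interval(-43/7, -9/61)))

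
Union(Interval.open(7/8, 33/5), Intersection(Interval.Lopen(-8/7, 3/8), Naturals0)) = Union(Interval.open(7/8, 33/5), Range(0, 1, 1))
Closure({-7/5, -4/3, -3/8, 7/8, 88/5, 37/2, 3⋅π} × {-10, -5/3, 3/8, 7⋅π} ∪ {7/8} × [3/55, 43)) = ({7/8} × [3/55, 43]) ∪ ({-7/5, -4/3, -3/8, 7/8, 88/5, 37/2, 3⋅π} × {-10, -5/3, 3/8, 7⋅π})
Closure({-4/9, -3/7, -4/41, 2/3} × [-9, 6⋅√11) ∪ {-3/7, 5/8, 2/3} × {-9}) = ({-3/7, 5/8, 2/3} × {-9}) ∪ ({-4/9, -3/7, -4/41, 2/3} × [-9, 6⋅√11])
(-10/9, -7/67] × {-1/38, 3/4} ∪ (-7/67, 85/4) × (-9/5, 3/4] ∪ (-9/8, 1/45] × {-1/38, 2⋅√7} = ((-10/9, -7/67] × {-1/38, 3/4}) ∪ ((-7/67, 85/4) × (-9/5, 3/4]) ∪ ((-9/8, 1/45] × {-1/38, 2⋅√7})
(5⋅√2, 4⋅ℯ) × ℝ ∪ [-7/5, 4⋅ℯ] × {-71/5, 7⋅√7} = ((5⋅√2, 4⋅ℯ) × ℝ) ∪ ([-7/5, 4⋅ℯ] × {-71/5, 7⋅√7})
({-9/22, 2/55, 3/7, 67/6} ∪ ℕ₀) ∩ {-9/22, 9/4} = {-9/22}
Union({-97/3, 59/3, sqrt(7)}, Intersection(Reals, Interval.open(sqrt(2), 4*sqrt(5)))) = Union({-97/3, 59/3}, Interval.open(sqrt(2), 4*sqrt(5)))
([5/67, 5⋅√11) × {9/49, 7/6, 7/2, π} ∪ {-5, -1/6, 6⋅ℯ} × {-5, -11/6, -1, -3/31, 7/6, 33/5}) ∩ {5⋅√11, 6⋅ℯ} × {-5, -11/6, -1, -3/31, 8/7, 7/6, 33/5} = {6⋅ℯ} × {-5, -11/6, -1, -3/31, 7/6, 33/5}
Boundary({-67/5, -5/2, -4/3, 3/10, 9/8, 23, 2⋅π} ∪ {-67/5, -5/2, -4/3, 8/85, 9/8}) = {-67/5, -5/2, -4/3, 8/85, 3/10, 9/8, 23, 2⋅π}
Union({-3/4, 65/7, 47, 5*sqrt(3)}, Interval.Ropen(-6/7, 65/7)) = Union({47}, Interval(-6/7, 65/7))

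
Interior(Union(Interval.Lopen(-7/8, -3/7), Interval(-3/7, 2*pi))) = Interval.open(-7/8, 2*pi)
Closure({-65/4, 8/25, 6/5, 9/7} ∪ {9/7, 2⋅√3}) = {-65/4, 8/25, 6/5, 9/7, 2⋅√3}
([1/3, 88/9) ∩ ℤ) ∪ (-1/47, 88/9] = (-1/47, 88/9] ∪ {1, 2, …, 9}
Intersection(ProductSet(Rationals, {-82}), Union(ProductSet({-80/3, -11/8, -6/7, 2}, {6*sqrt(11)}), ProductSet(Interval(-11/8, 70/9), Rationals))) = ProductSet(Intersection(Interval(-11/8, 70/9), Rationals), {-82})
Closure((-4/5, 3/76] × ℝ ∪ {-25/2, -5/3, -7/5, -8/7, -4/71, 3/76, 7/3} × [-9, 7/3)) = ([-4/5, 3/76] × ℝ) ∪ ({-25/2, -5/3, -7/5, -8/7, 3/76, 7/3} × [-9, 7/3]) ∪ ({-25/2, -5/3, -7/5, -8/7, -4/71, 3/76, 7/3} × [-9, 7/3))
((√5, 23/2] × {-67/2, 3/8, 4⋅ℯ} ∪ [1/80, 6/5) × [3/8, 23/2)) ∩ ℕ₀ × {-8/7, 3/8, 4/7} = ({3, 4, …, 11} × {3/8}) ∪ ({1} × {3/8, 4/7})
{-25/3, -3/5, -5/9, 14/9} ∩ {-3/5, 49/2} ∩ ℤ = ∅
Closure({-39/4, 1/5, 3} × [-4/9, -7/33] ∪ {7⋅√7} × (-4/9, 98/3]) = ({-39/4, 1/5, 3} × [-4/9, -7/33]) ∪ ({7⋅√7} × [-4/9, 98/3])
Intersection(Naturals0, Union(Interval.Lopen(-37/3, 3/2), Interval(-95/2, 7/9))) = Range(0, 2, 1)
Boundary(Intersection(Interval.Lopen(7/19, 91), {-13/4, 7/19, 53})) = {53}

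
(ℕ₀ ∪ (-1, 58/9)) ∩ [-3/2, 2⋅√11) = (-1, 58/9) ∪ {0, 1, …, 6}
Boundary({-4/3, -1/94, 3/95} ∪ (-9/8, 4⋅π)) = {-4/3, -9/8, 4⋅π}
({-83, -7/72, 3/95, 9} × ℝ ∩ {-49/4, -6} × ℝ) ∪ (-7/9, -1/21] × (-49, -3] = (-7/9, -1/21] × (-49, -3]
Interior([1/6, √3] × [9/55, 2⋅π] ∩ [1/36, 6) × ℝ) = (1/6, √3) × (9/55, 2⋅π)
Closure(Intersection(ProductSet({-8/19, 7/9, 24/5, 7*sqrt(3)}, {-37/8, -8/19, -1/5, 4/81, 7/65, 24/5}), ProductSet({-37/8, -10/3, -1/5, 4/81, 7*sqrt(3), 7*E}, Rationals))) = ProductSet({7*sqrt(3)}, {-37/8, -8/19, -1/5, 4/81, 7/65, 24/5})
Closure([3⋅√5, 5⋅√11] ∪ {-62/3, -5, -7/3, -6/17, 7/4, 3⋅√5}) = {-62/3, -5, -7/3, -6/17, 7/4} ∪ [3⋅√5, 5⋅√11]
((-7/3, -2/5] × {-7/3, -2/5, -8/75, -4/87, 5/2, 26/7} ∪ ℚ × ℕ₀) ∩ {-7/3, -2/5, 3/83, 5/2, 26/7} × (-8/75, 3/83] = ({-2/5} × {-4/87}) ∪ ({-7/3, -2/5, 3/83, 5/2, 26/7} × {0})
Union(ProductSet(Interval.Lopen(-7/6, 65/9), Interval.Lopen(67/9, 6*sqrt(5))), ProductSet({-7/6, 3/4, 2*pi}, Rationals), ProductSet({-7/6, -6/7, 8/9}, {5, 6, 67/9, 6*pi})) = Union(ProductSet({-7/6, -6/7, 8/9}, {5, 6, 67/9, 6*pi}), ProductSet({-7/6, 3/4, 2*pi}, Rationals), ProductSet(Interval.Lopen(-7/6, 65/9), Interval.Lopen(67/9, 6*sqrt(5))))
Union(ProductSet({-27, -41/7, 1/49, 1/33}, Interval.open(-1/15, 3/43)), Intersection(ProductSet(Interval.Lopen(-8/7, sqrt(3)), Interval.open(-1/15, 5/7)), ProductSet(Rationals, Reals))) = Union(ProductSet({-27, -41/7, 1/49, 1/33}, Interval.open(-1/15, 3/43)), ProductSet(Intersection(Interval.Lopen(-8/7, sqrt(3)), Rationals), Interval.open(-1/15, 5/7)))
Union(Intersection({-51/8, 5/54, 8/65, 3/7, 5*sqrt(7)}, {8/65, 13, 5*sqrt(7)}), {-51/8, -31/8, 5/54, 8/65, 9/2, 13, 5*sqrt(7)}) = {-51/8, -31/8, 5/54, 8/65, 9/2, 13, 5*sqrt(7)}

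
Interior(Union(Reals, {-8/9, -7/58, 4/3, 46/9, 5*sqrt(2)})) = Reals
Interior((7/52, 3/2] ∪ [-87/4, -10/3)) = (-87/4, -10/3) ∪ (7/52, 3/2)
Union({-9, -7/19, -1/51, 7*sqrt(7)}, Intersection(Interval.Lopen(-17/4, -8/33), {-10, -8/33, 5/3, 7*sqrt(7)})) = {-9, -7/19, -8/33, -1/51, 7*sqrt(7)}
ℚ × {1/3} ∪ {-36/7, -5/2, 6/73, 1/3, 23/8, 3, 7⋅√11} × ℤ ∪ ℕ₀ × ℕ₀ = (ℕ₀ × ℕ₀) ∪ (ℚ × {1/3}) ∪ ({-36/7, -5/2, 6/73, 1/3, 23/8, 3, 7⋅√11} × ℤ)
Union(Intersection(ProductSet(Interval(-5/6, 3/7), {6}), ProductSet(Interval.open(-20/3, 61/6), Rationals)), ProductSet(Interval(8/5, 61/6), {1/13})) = Union(ProductSet(Interval(-5/6, 3/7), {6}), ProductSet(Interval(8/5, 61/6), {1/13}))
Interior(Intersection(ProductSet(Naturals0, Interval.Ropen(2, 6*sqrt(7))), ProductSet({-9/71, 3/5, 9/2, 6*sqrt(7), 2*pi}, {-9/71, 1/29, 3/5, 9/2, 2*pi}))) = EmptySet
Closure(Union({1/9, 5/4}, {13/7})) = {1/9, 5/4, 13/7}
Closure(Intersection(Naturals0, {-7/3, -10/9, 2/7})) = EmptySet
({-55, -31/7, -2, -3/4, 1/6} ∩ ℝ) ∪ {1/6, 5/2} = {-55, -31/7, -2, -3/4, 1/6, 5/2}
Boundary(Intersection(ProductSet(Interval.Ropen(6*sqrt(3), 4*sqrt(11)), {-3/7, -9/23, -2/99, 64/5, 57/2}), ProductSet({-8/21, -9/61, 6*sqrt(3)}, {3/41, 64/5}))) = ProductSet({6*sqrt(3)}, {64/5})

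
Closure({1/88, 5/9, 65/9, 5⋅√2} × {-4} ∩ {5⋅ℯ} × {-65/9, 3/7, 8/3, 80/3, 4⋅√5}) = ∅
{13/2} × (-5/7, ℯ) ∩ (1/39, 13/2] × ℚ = {13/2} × (ℚ ∩ (-5/7, ℯ))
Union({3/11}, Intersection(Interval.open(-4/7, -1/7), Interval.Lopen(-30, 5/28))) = Union({3/11}, Interval.open(-4/7, -1/7))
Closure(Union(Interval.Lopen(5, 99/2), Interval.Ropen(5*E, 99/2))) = Interval(5, 99/2)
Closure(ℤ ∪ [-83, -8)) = ℤ ∪ [-83, -8]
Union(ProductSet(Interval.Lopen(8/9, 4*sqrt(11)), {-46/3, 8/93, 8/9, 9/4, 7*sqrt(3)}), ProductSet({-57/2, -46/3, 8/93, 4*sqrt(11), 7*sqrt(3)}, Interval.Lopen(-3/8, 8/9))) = Union(ProductSet({-57/2, -46/3, 8/93, 4*sqrt(11), 7*sqrt(3)}, Interval.Lopen(-3/8, 8/9)), ProductSet(Interval.Lopen(8/9, 4*sqrt(11)), {-46/3, 8/93, 8/9, 9/4, 7*sqrt(3)}))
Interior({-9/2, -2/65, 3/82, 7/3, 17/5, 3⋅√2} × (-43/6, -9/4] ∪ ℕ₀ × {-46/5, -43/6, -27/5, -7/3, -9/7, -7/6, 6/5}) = ∅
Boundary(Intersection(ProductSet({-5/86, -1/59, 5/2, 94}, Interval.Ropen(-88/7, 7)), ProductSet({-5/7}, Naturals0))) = EmptySet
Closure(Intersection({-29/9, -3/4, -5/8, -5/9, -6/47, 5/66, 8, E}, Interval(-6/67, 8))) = {5/66, 8, E}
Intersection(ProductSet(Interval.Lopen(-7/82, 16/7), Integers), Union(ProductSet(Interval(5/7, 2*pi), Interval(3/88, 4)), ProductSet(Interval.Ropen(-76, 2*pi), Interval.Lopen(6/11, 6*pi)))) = ProductSet(Interval.Lopen(-7/82, 16/7), Range(1, 19, 1))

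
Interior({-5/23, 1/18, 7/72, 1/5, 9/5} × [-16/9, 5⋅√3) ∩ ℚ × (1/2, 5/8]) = ∅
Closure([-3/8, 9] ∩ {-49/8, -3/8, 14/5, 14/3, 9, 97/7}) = {-3/8, 14/5, 14/3, 9}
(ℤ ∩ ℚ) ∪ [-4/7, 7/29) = ℤ ∪ [-4/7, 7/29)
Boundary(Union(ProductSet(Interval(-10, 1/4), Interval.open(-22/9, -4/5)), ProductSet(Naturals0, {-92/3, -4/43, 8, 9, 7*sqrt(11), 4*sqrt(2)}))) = Union(ProductSet({-10, 1/4}, Interval(-22/9, -4/5)), ProductSet(Interval(-10, 1/4), {-22/9, -4/5}), ProductSet(Naturals0, {-92/3, -4/43, 8, 9, 7*sqrt(11), 4*sqrt(2)}))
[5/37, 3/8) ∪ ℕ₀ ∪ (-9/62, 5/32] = (-9/62, 3/8) ∪ ℕ₀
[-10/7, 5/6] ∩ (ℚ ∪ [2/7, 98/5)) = [2/7, 5/6] ∪ (ℚ ∩ [-10/7, 5/6])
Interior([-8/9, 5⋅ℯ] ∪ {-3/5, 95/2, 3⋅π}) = (-8/9, 5⋅ℯ)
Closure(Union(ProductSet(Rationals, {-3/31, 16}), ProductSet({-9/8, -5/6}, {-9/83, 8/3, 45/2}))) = Union(ProductSet({-9/8, -5/6}, {-9/83, 8/3, 45/2}), ProductSet(Reals, {-3/31, 16}))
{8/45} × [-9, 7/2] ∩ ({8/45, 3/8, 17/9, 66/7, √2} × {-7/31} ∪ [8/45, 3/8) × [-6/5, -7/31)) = {8/45} × [-6/5, -7/31]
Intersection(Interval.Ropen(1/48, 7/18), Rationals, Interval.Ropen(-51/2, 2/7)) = Intersection(Interval.Ropen(1/48, 2/7), Rationals)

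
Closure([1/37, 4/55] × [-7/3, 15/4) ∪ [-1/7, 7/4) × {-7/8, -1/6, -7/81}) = ([-1/7, 7/4] × {-7/8, -1/6, -7/81}) ∪ ([1/37, 4/55] × [-7/3, 15/4])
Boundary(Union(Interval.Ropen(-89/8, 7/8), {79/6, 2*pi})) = {-89/8, 7/8, 79/6, 2*pi}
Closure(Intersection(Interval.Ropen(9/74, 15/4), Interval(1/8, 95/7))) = Interval(1/8, 15/4)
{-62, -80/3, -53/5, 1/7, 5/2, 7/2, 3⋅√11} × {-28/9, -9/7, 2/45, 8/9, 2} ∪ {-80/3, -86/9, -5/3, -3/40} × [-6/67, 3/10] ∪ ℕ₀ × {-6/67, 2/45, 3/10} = (ℕ₀ × {-6/67, 2/45, 3/10}) ∪ ({-80/3, -86/9, -5/3, -3/40} × [-6/67, 3/10]) ∪ ({-62, -80/3, -53/5, 1/7, 5/2, 7/2, 3⋅√11} × {-28/9, -9/7, 2/45, 8/9, 2})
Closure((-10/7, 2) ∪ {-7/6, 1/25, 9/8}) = [-10/7, 2]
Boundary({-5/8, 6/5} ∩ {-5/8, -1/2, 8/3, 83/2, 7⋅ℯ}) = {-5/8}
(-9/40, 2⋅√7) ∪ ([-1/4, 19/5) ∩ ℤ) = (-9/40, 2⋅√7) ∪ {0, 1, 2, 3}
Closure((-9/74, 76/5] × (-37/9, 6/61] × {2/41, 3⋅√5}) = (({-9/74, 76/5} × [-37/9, 6/61]) ∪ ([-9/74, 76/5] × {-37/9, 6/61}) ∪ ((-9/74, 76/5] × (-37/9, 6/61])) × {2/41, 3⋅√5}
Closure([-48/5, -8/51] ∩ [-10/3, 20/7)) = [-10/3, -8/51]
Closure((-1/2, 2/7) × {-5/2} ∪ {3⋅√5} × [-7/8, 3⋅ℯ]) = ([-1/2, 2/7] × {-5/2}) ∪ ({3⋅√5} × [-7/8, 3⋅ℯ])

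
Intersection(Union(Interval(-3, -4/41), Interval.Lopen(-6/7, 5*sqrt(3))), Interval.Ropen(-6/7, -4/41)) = Interval.Ropen(-6/7, -4/41)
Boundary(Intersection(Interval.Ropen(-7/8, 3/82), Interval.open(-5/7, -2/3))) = {-5/7, -2/3}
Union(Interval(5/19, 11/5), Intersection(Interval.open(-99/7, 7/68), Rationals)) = Union(Intersection(Interval.open(-99/7, 7/68), Rationals), Interval(5/19, 11/5))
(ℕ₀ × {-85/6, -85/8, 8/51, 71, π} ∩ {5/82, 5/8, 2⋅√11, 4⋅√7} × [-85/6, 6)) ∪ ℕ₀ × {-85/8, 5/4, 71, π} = ℕ₀ × {-85/8, 5/4, 71, π}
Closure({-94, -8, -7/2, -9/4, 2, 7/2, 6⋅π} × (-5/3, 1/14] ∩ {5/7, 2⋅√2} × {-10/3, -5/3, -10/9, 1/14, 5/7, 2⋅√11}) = ∅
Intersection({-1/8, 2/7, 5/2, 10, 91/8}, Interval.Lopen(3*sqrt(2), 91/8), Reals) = {10, 91/8}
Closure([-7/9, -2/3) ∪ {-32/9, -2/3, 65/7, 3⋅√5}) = {-32/9, 65/7, 3⋅√5} ∪ [-7/9, -2/3]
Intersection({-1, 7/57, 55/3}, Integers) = {-1}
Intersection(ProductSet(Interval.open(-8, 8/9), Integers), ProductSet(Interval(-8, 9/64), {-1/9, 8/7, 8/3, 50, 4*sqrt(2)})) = ProductSet(Interval.Lopen(-8, 9/64), {50})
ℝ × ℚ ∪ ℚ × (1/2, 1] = (ℝ × ℚ) ∪ (ℚ × (1/2, 1])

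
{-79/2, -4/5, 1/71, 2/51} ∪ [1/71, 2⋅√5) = {-79/2, -4/5} ∪ [1/71, 2⋅√5)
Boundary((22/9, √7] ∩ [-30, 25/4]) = {22/9, √7}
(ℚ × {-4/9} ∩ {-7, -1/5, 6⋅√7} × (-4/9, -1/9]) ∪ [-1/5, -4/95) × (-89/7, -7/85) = [-1/5, -4/95) × (-89/7, -7/85)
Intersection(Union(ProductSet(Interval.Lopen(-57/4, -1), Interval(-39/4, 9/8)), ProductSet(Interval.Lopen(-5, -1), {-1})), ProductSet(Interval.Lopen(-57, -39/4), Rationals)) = ProductSet(Interval.Lopen(-57/4, -39/4), Intersection(Interval(-39/4, 9/8), Rationals))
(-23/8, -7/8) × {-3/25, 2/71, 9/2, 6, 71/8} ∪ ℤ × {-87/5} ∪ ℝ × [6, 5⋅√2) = (ℤ × {-87/5}) ∪ (ℝ × [6, 5⋅√2)) ∪ ((-23/8, -7/8) × {-3/25, 2/71, 9/2, 6, 71/8})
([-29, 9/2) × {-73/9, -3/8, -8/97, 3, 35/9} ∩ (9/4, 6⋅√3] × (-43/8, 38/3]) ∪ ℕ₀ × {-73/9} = (ℕ₀ × {-73/9}) ∪ ((9/4, 9/2) × {-3/8, -8/97, 3, 35/9})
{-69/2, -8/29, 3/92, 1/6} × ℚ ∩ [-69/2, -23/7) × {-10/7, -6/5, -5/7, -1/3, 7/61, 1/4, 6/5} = {-69/2} × {-10/7, -6/5, -5/7, -1/3, 7/61, 1/4, 6/5}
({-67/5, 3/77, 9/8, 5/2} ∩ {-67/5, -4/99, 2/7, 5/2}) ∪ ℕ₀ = {-67/5, 5/2} ∪ ℕ₀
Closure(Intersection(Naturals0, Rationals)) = Naturals0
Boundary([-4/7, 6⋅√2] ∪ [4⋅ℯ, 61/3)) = {-4/7, 61/3, 6⋅√2, 4⋅ℯ}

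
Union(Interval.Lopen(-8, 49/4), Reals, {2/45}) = Interval(-oo, oo)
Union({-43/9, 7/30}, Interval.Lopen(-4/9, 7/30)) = Union({-43/9}, Interval.Lopen(-4/9, 7/30))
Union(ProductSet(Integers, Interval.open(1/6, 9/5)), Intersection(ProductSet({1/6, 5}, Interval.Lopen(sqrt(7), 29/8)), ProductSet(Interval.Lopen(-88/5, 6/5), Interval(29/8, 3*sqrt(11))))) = Union(ProductSet({1/6}, {29/8}), ProductSet(Integers, Interval.open(1/6, 9/5)))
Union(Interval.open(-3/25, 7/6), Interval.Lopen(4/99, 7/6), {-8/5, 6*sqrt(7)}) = Union({-8/5, 6*sqrt(7)}, Interval.Lopen(-3/25, 7/6))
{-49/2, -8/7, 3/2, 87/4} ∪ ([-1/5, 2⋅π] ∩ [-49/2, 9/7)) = {-49/2, -8/7, 3/2, 87/4} ∪ [-1/5, 9/7)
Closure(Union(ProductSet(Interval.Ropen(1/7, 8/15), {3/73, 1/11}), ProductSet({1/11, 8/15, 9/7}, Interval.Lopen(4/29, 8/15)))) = Union(ProductSet({1/11, 8/15, 9/7}, Interval(4/29, 8/15)), ProductSet(Interval(1/7, 8/15), {3/73, 1/11}))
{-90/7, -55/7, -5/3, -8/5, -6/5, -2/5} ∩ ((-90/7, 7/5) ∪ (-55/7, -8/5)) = {-55/7, -5/3, -8/5, -6/5, -2/5}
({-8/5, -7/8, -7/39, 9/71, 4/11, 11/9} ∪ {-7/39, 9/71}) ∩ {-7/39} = {-7/39}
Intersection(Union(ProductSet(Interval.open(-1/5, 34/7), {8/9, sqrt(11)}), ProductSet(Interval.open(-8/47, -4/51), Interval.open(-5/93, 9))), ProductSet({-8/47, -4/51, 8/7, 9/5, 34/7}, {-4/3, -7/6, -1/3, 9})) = EmptySet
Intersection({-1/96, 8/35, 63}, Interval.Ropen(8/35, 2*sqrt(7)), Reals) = {8/35}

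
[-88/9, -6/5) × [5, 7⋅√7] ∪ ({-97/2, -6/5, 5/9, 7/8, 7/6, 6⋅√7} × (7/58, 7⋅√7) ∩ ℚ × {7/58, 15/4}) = ({-97/2, -6/5, 5/9, 7/8, 7/6} × {15/4}) ∪ ([-88/9, -6/5) × [5, 7⋅√7])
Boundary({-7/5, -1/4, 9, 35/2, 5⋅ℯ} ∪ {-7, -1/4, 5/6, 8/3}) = {-7, -7/5, -1/4, 5/6, 8/3, 9, 35/2, 5⋅ℯ}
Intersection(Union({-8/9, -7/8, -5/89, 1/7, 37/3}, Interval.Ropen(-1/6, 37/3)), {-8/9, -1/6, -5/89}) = {-8/9, -1/6, -5/89}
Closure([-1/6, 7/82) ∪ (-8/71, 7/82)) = [-1/6, 7/82]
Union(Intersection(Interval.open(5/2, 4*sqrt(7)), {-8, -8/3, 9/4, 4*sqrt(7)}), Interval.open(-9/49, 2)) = Interval.open(-9/49, 2)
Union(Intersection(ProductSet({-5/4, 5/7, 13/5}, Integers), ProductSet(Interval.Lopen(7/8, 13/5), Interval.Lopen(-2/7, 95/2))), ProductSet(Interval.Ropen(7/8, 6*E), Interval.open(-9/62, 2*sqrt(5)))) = Union(ProductSet({13/5}, Range(0, 48, 1)), ProductSet(Interval.Ropen(7/8, 6*E), Interval.open(-9/62, 2*sqrt(5))))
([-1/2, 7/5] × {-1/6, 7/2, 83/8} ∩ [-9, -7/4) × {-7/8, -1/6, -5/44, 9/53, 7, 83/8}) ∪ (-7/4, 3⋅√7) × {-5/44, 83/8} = (-7/4, 3⋅√7) × {-5/44, 83/8}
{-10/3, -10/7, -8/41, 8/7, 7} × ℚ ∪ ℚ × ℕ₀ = (ℚ × ℕ₀) ∪ ({-10/3, -10/7, -8/41, 8/7, 7} × ℚ)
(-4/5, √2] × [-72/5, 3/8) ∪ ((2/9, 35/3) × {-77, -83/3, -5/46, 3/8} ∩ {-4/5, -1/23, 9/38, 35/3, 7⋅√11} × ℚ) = ({9/38} × {-77, -83/3, -5/46, 3/8}) ∪ ((-4/5, √2] × [-72/5, 3/8))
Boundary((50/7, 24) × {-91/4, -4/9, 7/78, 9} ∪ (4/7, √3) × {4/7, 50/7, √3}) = ([50/7, 24] × {-91/4, -4/9, 7/78, 9}) ∪ ([4/7, √3] × {4/7, 50/7, √3})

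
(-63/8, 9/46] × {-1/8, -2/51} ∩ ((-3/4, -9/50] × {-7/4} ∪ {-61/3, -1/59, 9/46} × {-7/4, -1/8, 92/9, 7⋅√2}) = {-1/59, 9/46} × {-1/8}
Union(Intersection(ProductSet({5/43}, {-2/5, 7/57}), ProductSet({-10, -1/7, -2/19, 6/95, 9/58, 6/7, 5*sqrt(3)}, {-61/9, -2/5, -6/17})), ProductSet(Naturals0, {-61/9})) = ProductSet(Naturals0, {-61/9})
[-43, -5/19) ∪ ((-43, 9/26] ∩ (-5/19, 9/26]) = [-43, -5/19) ∪ (-5/19, 9/26]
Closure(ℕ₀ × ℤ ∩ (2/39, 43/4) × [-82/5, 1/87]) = {1, 2, …, 10} × {-16, -15, …, 0}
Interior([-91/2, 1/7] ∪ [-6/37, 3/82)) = (-91/2, 1/7)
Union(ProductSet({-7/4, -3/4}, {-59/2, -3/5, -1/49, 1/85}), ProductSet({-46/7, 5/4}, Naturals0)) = Union(ProductSet({-46/7, 5/4}, Naturals0), ProductSet({-7/4, -3/4}, {-59/2, -3/5, -1/49, 1/85}))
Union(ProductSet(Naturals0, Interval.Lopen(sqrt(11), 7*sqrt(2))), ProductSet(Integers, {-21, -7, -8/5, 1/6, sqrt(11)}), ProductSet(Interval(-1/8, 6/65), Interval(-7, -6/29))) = Union(ProductSet(Integers, {-21, -7, -8/5, 1/6, sqrt(11)}), ProductSet(Interval(-1/8, 6/65), Interval(-7, -6/29)), ProductSet(Naturals0, Interval.Lopen(sqrt(11), 7*sqrt(2))))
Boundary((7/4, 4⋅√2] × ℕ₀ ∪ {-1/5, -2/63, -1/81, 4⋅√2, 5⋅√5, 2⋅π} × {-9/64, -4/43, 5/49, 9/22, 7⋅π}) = ([7/4, 4⋅√2] × ℕ₀) ∪ ({-1/5, -2/63, -1/81, 4⋅√2, 5⋅√5, 2⋅π} × {-9/64, -4/43, 5/49, 9/22, 7⋅π})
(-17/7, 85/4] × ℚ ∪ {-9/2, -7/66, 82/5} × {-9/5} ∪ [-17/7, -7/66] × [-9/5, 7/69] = ({-9/2, -7/66, 82/5} × {-9/5}) ∪ ((-17/7, 85/4] × ℚ) ∪ ([-17/7, -7/66] × [-9/5, 7/69])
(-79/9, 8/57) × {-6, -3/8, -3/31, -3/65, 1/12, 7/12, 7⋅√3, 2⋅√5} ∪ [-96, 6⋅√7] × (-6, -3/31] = ([-96, 6⋅√7] × (-6, -3/31]) ∪ ((-79/9, 8/57) × {-6, -3/8, -3/31, -3/65, 1/12, 7/12, 7⋅√3, 2⋅√5})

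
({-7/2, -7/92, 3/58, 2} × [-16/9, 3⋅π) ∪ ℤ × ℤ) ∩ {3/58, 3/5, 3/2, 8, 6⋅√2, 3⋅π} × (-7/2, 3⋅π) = ({8} × {-3, -2, …, 9}) ∪ ({3/58} × [-16/9, 3⋅π))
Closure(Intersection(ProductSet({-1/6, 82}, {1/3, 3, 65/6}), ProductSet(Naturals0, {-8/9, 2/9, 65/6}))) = ProductSet({82}, {65/6})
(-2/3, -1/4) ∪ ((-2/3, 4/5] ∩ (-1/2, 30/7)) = (-2/3, 4/5]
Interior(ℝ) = ℝ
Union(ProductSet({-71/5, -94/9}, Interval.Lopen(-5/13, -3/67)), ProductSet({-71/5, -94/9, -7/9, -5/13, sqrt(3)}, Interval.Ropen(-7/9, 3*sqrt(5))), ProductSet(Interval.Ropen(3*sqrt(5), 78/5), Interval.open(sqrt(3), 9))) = Union(ProductSet({-71/5, -94/9, -7/9, -5/13, sqrt(3)}, Interval.Ropen(-7/9, 3*sqrt(5))), ProductSet(Interval.Ropen(3*sqrt(5), 78/5), Interval.open(sqrt(3), 9)))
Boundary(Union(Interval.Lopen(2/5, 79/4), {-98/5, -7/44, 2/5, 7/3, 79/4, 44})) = {-98/5, -7/44, 2/5, 79/4, 44}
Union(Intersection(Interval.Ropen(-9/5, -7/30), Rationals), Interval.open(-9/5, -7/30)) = Union(Intersection(Interval.Ropen(-9/5, -7/30), Rationals), Interval.Ropen(-9/5, -7/30))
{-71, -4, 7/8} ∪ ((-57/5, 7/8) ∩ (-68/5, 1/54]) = {-71, 7/8} ∪ (-57/5, 1/54]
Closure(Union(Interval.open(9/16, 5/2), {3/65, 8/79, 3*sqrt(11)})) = Union({3/65, 8/79, 3*sqrt(11)}, Interval(9/16, 5/2))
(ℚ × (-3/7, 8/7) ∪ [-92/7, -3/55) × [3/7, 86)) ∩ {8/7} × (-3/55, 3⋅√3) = {8/7} × (-3/55, 8/7)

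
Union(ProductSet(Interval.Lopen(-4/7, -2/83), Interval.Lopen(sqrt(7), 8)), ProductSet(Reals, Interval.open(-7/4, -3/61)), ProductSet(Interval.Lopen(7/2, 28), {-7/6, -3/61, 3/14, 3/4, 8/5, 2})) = Union(ProductSet(Interval.Lopen(-4/7, -2/83), Interval.Lopen(sqrt(7), 8)), ProductSet(Interval.Lopen(7/2, 28), {-7/6, -3/61, 3/14, 3/4, 8/5, 2}), ProductSet(Reals, Interval.open(-7/4, -3/61)))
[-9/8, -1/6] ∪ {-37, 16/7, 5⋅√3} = {-37, 16/7, 5⋅√3} ∪ [-9/8, -1/6]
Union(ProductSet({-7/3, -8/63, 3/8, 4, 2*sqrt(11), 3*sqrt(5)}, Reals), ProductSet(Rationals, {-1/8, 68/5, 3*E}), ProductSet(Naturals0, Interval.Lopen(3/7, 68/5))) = Union(ProductSet({-7/3, -8/63, 3/8, 4, 2*sqrt(11), 3*sqrt(5)}, Reals), ProductSet(Naturals0, Interval.Lopen(3/7, 68/5)), ProductSet(Rationals, {-1/8, 68/5, 3*E}))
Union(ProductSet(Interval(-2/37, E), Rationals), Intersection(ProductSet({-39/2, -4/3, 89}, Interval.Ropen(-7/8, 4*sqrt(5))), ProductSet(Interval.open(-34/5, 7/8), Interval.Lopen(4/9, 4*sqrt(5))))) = Union(ProductSet({-4/3}, Interval.open(4/9, 4*sqrt(5))), ProductSet(Interval(-2/37, E), Rationals))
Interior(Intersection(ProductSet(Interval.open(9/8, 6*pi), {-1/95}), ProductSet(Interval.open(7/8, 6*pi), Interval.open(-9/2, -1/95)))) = EmptySet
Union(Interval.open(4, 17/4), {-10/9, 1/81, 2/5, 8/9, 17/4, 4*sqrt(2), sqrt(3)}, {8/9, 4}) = Union({-10/9, 1/81, 2/5, 8/9, 4*sqrt(2), sqrt(3)}, Interval(4, 17/4))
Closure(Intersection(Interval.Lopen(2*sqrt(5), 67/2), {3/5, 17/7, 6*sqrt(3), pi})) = {6*sqrt(3)}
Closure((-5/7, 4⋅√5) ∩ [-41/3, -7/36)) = [-5/7, -7/36]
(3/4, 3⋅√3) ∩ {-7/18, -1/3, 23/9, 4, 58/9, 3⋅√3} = {23/9, 4}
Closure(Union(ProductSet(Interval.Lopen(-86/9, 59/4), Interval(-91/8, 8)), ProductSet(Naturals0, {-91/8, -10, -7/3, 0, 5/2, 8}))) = Union(ProductSet(Interval(-86/9, 59/4), Interval(-91/8, 8)), ProductSet(Union(Interval(-86/9, 59/4), Naturals0), {-91/8, 8}), ProductSet(Union(Complement(Naturals0, Interval.open(-86/9, 59/4)), Naturals0), {-91/8, -10, -7/3, 0, 5/2, 8}))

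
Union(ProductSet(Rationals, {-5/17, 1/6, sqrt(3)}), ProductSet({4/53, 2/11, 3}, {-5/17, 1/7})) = Union(ProductSet({4/53, 2/11, 3}, {-5/17, 1/7}), ProductSet(Rationals, {-5/17, 1/6, sqrt(3)}))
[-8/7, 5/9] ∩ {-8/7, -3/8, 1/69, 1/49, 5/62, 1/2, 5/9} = {-8/7, -3/8, 1/69, 1/49, 5/62, 1/2, 5/9}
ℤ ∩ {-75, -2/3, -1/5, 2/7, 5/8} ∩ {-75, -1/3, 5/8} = {-75}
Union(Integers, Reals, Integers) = Reals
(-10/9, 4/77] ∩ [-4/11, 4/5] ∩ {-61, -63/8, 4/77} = {4/77}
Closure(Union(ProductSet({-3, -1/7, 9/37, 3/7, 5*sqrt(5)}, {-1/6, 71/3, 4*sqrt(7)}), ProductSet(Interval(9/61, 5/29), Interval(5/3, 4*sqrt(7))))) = Union(ProductSet({-3, -1/7, 9/37, 3/7, 5*sqrt(5)}, {-1/6, 71/3, 4*sqrt(7)}), ProductSet(Interval(9/61, 5/29), Interval(5/3, 4*sqrt(7))))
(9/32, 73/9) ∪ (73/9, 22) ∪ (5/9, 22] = (9/32, 22]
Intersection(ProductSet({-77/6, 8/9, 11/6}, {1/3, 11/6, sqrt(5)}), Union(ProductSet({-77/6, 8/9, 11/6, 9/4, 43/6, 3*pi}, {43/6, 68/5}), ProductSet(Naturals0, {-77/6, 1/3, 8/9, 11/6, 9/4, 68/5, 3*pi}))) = EmptySet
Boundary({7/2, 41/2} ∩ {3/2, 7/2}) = {7/2}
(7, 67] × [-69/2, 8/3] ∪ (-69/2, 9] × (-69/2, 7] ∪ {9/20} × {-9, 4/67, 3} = ((-69/2, 9] × (-69/2, 7]) ∪ ((7, 67] × [-69/2, 8/3])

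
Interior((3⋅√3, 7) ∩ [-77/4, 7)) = (3⋅√3, 7)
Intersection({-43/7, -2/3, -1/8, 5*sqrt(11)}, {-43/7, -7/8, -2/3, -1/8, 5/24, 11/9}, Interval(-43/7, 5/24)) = {-43/7, -2/3, -1/8}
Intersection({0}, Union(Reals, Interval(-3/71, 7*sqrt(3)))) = {0}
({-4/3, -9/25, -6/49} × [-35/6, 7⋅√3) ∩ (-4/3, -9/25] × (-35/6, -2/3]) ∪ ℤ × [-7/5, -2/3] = (ℤ × [-7/5, -2/3]) ∪ ({-9/25} × (-35/6, -2/3])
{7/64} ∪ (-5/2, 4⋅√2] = (-5/2, 4⋅√2]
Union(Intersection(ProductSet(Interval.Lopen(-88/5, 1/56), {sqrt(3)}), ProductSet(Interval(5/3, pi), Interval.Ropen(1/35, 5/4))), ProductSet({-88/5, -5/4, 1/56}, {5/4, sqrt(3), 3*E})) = ProductSet({-88/5, -5/4, 1/56}, {5/4, sqrt(3), 3*E})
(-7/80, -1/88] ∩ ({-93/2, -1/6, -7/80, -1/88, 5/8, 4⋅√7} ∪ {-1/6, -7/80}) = {-1/88}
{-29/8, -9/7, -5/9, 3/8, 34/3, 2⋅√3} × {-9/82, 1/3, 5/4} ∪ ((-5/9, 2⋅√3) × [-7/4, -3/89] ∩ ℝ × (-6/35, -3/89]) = ((-5/9, 2⋅√3) × (-6/35, -3/89]) ∪ ({-29/8, -9/7, -5/9, 3/8, 34/3, 2⋅√3} × {-9/82, 1/3, 5/4})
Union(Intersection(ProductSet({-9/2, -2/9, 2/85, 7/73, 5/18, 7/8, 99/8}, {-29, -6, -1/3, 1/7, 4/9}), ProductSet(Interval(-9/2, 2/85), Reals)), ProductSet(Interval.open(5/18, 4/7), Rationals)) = Union(ProductSet({-9/2, -2/9, 2/85}, {-29, -6, -1/3, 1/7, 4/9}), ProductSet(Interval.open(5/18, 4/7), Rationals))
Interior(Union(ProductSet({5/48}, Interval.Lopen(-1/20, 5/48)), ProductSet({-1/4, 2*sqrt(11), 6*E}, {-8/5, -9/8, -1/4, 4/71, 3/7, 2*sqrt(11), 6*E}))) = EmptySet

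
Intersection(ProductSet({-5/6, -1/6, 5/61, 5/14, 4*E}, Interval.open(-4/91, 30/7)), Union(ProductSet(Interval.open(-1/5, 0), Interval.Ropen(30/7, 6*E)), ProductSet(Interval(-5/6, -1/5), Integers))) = ProductSet({-5/6}, Range(0, 5, 1))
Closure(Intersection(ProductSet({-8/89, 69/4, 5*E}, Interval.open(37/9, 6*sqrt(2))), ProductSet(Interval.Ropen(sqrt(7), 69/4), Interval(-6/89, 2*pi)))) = ProductSet({5*E}, Interval(37/9, 2*pi))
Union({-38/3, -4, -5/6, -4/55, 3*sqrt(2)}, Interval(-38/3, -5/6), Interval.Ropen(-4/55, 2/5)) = Union({3*sqrt(2)}, Interval(-38/3, -5/6), Interval.Ropen(-4/55, 2/5))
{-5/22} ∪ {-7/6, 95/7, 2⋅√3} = {-7/6, -5/22, 95/7, 2⋅√3}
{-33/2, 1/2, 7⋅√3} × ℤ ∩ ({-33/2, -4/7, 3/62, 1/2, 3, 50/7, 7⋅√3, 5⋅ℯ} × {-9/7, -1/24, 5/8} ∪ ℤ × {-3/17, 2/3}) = ∅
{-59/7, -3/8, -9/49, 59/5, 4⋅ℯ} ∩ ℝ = {-59/7, -3/8, -9/49, 59/5, 4⋅ℯ}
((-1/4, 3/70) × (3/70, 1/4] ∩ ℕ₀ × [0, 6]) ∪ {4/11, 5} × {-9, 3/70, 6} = ({4/11, 5} × {-9, 3/70, 6}) ∪ ({0} × (3/70, 1/4])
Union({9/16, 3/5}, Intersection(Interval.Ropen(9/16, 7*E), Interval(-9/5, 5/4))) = Interval(9/16, 5/4)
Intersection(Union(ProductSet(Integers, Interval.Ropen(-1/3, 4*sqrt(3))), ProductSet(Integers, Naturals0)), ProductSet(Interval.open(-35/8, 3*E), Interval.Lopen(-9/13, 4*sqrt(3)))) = ProductSet(Range(-4, 9, 1), Union(Interval.Ropen(-1/3, 4*sqrt(3)), Range(0, 7, 1)))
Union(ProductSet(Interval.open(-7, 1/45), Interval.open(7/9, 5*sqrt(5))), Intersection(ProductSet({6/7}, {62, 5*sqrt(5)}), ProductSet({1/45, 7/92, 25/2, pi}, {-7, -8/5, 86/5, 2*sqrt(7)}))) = ProductSet(Interval.open(-7, 1/45), Interval.open(7/9, 5*sqrt(5)))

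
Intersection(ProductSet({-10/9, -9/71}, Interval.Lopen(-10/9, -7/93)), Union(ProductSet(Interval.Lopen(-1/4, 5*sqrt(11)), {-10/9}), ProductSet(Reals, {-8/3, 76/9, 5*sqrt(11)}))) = EmptySet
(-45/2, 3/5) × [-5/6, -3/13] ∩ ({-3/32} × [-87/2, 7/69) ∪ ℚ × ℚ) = ({-3/32} × [-5/6, -3/13]) ∪ ((ℚ ∩ (-45/2, 3/5)) × (ℚ ∩ [-5/6, -3/13]))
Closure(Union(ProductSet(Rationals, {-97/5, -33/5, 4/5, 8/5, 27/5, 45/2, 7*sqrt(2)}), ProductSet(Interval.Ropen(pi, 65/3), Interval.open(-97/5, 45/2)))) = Union(ProductSet({65/3, pi}, Interval(-97/5, 45/2)), ProductSet(Interval.Ropen(pi, 65/3), Interval.open(-97/5, 45/2)), ProductSet(Reals, {-97/5, 45/2}), ProductSet(Union(Interval(-oo, pi), Interval(65/3, oo), Rationals), {-97/5, -33/5, 4/5, 8/5, 27/5, 45/2, 7*sqrt(2)}))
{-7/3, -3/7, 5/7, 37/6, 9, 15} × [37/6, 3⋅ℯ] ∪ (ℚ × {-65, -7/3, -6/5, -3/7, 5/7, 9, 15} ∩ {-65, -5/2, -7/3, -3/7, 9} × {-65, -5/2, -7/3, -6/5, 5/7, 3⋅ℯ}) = ({-65, -5/2, -7/3, -3/7, 9} × {-65, -7/3, -6/5, 5/7}) ∪ ({-7/3, -3/7, 5/7, 37/6, 9, 15} × [37/6, 3⋅ℯ])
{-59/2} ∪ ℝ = ℝ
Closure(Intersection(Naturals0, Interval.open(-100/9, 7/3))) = Range(0, 3, 1)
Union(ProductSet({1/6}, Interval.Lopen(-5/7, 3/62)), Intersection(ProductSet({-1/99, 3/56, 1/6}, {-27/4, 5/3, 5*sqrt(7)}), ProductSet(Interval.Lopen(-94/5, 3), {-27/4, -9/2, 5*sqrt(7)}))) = Union(ProductSet({1/6}, Interval.Lopen(-5/7, 3/62)), ProductSet({-1/99, 3/56, 1/6}, {-27/4, 5*sqrt(7)}))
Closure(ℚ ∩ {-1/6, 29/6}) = {-1/6, 29/6}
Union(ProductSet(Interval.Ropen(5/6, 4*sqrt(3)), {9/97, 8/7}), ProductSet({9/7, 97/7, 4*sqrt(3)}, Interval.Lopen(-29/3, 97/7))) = Union(ProductSet({9/7, 97/7, 4*sqrt(3)}, Interval.Lopen(-29/3, 97/7)), ProductSet(Interval.Ropen(5/6, 4*sqrt(3)), {9/97, 8/7}))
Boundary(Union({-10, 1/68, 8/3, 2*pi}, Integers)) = Union({1/68, 8/3, 2*pi}, Integers)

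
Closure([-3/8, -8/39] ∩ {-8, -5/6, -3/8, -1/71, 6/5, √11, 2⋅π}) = {-3/8}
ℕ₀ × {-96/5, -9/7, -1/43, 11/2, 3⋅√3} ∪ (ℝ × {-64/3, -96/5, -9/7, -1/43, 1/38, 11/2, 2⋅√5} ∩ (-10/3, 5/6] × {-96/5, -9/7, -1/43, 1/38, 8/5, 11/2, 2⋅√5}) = (ℕ₀ × {-96/5, -9/7, -1/43, 11/2, 3⋅√3}) ∪ ((-10/3, 5/6] × {-96/5, -9/7, -1/43, 1/38, 11/2, 2⋅√5})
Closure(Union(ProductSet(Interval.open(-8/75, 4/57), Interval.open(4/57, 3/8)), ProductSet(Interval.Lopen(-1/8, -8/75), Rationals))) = Union(ProductSet({-8/75, 4/57}, Interval(4/57, 3/8)), ProductSet(Interval(-1/8, -8/75), Interval(-oo, oo)), ProductSet(Interval.Lopen(-1/8, -8/75), Rationals), ProductSet(Interval(-8/75, 4/57), {4/57, 3/8}), ProductSet(Interval.open(-8/75, 4/57), Interval.open(4/57, 3/8)))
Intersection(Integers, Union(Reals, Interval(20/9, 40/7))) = Integers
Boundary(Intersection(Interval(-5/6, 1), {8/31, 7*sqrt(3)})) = {8/31}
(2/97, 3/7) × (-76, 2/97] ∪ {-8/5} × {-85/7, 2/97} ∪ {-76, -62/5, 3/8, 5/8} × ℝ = ({-8/5} × {-85/7, 2/97}) ∪ ({-76, -62/5, 3/8, 5/8} × ℝ) ∪ ((2/97, 3/7) × (-76, 2/97])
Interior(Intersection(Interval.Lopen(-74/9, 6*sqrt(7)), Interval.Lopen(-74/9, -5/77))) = Interval.open(-74/9, -5/77)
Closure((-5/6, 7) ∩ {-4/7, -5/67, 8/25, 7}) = {-4/7, -5/67, 8/25}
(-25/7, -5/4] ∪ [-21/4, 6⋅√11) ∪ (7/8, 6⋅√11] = [-21/4, 6⋅√11]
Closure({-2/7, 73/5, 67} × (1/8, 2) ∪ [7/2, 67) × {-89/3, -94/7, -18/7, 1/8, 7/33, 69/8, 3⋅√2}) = ({-2/7, 73/5, 67} × [1/8, 2]) ∪ ([7/2, 67] × {-89/3, -94/7, -18/7, 1/8, 7/33, 69/8, 3⋅√2})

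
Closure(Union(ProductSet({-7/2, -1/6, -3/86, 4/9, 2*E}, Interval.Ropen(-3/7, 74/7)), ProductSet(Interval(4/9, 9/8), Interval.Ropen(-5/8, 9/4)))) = Union(ProductSet({-7/2, -1/6, -3/86, 4/9, 2*E}, Interval(-3/7, 74/7)), ProductSet(Interval(4/9, 9/8), Interval(-5/8, 9/4)))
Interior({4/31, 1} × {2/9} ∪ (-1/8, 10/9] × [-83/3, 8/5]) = (-1/8, 10/9) × (-83/3, 8/5)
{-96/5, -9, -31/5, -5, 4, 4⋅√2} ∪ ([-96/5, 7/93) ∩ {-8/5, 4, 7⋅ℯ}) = {-96/5, -9, -31/5, -5, -8/5, 4, 4⋅√2}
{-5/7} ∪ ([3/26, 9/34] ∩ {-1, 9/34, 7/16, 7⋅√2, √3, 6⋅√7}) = {-5/7, 9/34}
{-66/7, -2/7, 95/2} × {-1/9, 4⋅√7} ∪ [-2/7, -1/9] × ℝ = ([-2/7, -1/9] × ℝ) ∪ ({-66/7, -2/7, 95/2} × {-1/9, 4⋅√7})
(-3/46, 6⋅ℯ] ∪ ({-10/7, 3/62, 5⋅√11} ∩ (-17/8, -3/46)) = {-10/7} ∪ (-3/46, 6⋅ℯ]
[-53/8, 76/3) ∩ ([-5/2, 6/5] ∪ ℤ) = {-6, -5, …, 25} ∪ [-5/2, 6/5]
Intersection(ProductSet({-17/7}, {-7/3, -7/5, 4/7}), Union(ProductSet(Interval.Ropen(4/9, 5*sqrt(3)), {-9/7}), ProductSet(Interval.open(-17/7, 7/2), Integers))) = EmptySet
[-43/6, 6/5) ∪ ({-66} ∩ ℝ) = {-66} ∪ [-43/6, 6/5)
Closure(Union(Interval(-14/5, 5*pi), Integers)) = Union(Integers, Interval(-14/5, 5*pi))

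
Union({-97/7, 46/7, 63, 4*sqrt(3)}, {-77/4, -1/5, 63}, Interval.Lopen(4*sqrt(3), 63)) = Union({-77/4, -97/7, -1/5, 46/7}, Interval(4*sqrt(3), 63))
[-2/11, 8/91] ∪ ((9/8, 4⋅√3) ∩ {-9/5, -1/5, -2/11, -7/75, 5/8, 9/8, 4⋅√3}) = [-2/11, 8/91]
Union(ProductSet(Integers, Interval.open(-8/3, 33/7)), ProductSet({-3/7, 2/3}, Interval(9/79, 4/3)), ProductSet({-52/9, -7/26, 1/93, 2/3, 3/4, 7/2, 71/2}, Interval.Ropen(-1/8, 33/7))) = Union(ProductSet({-3/7, 2/3}, Interval(9/79, 4/3)), ProductSet({-52/9, -7/26, 1/93, 2/3, 3/4, 7/2, 71/2}, Interval.Ropen(-1/8, 33/7)), ProductSet(Integers, Interval.open(-8/3, 33/7)))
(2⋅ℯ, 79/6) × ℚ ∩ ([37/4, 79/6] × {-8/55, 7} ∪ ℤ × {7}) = ({6, 7, …, 13} × {7}) ∪ ([37/4, 79/6) × {-8/55, 7})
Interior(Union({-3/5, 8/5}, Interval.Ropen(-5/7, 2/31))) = Interval.open(-5/7, 2/31)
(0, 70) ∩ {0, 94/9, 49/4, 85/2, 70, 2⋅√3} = {94/9, 49/4, 85/2, 2⋅√3}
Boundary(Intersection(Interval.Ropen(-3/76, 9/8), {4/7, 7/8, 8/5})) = {4/7, 7/8}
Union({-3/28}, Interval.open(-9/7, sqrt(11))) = Interval.open(-9/7, sqrt(11))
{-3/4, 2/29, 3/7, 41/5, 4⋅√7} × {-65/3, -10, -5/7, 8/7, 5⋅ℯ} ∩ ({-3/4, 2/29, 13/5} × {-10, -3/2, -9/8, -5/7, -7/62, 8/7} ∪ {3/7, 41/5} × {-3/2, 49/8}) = {-3/4, 2/29} × {-10, -5/7, 8/7}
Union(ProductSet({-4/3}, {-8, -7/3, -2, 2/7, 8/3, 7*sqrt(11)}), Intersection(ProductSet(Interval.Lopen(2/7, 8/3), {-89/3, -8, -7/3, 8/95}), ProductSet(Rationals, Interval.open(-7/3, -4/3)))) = ProductSet({-4/3}, {-8, -7/3, -2, 2/7, 8/3, 7*sqrt(11)})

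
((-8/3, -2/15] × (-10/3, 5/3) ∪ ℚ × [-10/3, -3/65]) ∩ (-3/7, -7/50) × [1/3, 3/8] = (-3/7, -7/50) × [1/3, 3/8]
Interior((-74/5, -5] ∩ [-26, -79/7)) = (-74/5, -79/7)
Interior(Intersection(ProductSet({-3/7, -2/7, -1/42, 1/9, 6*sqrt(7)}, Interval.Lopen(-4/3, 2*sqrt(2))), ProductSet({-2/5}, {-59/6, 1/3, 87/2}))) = EmptySet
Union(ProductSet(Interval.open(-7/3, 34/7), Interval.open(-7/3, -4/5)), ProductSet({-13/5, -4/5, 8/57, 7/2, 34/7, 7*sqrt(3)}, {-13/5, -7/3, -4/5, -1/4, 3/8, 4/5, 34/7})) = Union(ProductSet({-13/5, -4/5, 8/57, 7/2, 34/7, 7*sqrt(3)}, {-13/5, -7/3, -4/5, -1/4, 3/8, 4/5, 34/7}), ProductSet(Interval.open(-7/3, 34/7), Interval.open(-7/3, -4/5)))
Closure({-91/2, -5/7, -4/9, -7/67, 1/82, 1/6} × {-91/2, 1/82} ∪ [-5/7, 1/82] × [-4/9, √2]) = ({-91/2, -5/7, -4/9, -7/67, 1/82, 1/6} × {-91/2, 1/82}) ∪ ([-5/7, 1/82] × [-4/9, √2])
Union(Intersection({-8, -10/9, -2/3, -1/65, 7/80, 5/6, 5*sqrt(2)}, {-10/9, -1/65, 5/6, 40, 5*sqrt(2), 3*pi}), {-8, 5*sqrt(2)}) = {-8, -10/9, -1/65, 5/6, 5*sqrt(2)}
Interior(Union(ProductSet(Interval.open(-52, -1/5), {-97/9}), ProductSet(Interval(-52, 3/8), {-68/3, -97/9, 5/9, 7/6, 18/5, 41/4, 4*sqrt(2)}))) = EmptySet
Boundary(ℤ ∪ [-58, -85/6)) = {-85/6} ∪ (ℤ \ (-58, -85/6))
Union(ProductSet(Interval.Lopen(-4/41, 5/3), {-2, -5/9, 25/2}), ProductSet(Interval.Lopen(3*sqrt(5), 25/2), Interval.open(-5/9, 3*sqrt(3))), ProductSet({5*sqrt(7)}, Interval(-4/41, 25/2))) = Union(ProductSet({5*sqrt(7)}, Interval(-4/41, 25/2)), ProductSet(Interval.Lopen(-4/41, 5/3), {-2, -5/9, 25/2}), ProductSet(Interval.Lopen(3*sqrt(5), 25/2), Interval.open(-5/9, 3*sqrt(3))))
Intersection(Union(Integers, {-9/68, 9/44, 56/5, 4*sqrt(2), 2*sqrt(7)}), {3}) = {3}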